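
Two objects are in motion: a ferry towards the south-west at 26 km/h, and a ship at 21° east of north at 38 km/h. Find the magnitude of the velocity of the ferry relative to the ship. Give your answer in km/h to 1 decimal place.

62.7 km/h

Taking east as x and north as y: ferry velocity = (-18.385, -18.385) km/h; ship velocity = (13.618, 35.476) km/h.
Velocity of ferry relative to ship = (-18.385, -18.385) − (13.618, 35.476) = (-32.003, -53.861) km/h.
Magnitude = |(-32.003, -53.861)| = 62.651 km/h.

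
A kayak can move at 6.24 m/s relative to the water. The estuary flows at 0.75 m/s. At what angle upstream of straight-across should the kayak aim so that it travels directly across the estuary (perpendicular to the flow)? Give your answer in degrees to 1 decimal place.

6.9°

To cancel the current, the upstream component of the kayak's velocity must equal the flow: 6.24 sin θ = 0.75.
sin θ = 0.75 / 6.24 = 0.1202.
θ = arcsin(0.1202) = 6.903°.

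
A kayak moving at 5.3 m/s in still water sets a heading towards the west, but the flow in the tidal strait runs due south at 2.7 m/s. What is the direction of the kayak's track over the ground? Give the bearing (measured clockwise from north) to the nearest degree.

243°

Taking east as x and north as y: velocity relative to the water = (-5.300, 0.000) m/s; the water relative to ground = (0.000, -2.700) m/s.
Velocity relative to ground = (-5.300, 0.000) + (0.000, -2.700) = (-5.300, -2.700) m/s.
Bearing = atan2(-5.30, -2.70) = 243.00° clockwise from north.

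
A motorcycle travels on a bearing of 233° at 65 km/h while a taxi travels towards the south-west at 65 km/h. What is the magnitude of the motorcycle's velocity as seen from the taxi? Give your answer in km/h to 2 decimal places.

9.07 km/h

Taking east as x and north as y: motorcycle velocity = (-51.911, -39.118) km/h; taxi velocity = (-45.962, -45.962) km/h.
Velocity of motorcycle relative to taxi = (-51.911, -39.118) − (-45.962, -45.962) = (-5.949, 6.844) km/h.
Magnitude = |(-5.949, 6.844)| = 9.068 km/h.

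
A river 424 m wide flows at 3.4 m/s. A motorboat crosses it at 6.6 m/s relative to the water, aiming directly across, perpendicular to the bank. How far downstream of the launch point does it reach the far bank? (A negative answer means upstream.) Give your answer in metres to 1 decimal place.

218.4 m

Perpendicular speed = 6.600 m/s; crossing time = 424 / 6.600 = 64.242 s.
Net downstream speed = 3.400 m/s.
Drift = 3.400 × 64.242 = 218.424 m (downstream).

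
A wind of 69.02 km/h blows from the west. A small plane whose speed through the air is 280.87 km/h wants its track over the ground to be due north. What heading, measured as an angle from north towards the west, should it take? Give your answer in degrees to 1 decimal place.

The wind pushes perpendicular to the desired track; the heading must have a component into the wind equal to 69.02 km/h: 280.87 sin θ = 69.02.
sin θ = 0.2457, so θ = 14.225°.

14.2°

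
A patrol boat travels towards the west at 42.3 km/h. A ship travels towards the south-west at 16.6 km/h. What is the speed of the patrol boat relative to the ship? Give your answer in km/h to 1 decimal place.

Taking east as x and north as y: patrol boat velocity = (-42.300, 0.000) km/h; ship velocity = (-11.738, -11.738) km/h.
Velocity of patrol boat relative to ship = (-42.300, 0.000) − (-11.738, -11.738) = (-30.562, 11.738) km/h.
Magnitude = |(-30.562, 11.738)| = 32.739 km/h.

32.7 km/h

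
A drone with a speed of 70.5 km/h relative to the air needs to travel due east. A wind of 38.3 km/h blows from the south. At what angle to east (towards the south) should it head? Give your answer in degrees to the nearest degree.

33°

The wind pushes perpendicular to the desired track; the heading must have a component into the wind equal to 38.3 km/h: 70.5 sin θ = 38.3.
sin θ = 0.5433, so θ = 32.906°.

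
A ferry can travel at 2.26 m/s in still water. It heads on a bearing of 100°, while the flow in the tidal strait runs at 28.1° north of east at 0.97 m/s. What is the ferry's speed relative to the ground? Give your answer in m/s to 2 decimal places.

3.08 m/s

Taking east as x and north as y: velocity relative to the water = (2.226, -0.392) m/s; the water relative to ground = (0.856, 0.457) m/s.
Velocity relative to ground = (2.226, -0.392) + (0.856, 0.457) = (3.081, 0.064) m/s.
Speed = |(3.081, 0.064)| = 3.082 m/s.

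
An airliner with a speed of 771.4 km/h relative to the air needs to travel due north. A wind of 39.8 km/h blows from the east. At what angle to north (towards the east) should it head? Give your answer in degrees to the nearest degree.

3°

The wind pushes perpendicular to the desired track; the heading must have a component into the wind equal to 39.8 km/h: 771.4 sin θ = 39.8.
sin θ = 0.0516, so θ = 2.957°.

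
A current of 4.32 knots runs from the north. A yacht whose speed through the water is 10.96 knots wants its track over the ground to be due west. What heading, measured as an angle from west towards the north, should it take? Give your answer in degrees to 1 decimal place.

23.2°

The current pushes perpendicular to the desired track; the heading must have a component into the current equal to 4.32 knots: 10.96 sin θ = 4.32.
sin θ = 0.3942, so θ = 23.214°.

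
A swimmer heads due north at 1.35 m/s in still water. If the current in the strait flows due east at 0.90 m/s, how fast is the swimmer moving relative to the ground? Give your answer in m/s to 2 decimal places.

1.62 m/s

Taking east as x and north as y: velocity relative to the water = (0.000, 1.350) m/s; the water relative to ground = (0.900, 0.000) m/s.
Velocity relative to ground = (0.000, 1.350) + (0.900, 0.000) = (0.900, 1.350) m/s.
Speed = |(0.900, 1.350)| = 1.622 m/s.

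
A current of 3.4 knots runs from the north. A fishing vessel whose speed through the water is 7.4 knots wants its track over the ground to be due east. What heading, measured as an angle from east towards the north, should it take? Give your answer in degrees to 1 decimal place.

The current pushes perpendicular to the desired track; the heading must have a component into the current equal to 3.4 knots: 7.4 sin θ = 3.4.
sin θ = 0.4595, so θ = 27.352°.

27.4°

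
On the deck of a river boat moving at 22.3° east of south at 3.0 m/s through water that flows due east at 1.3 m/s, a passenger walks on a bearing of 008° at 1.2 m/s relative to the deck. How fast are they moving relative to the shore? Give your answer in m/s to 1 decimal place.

In east/north components (m/s): passenger relative to river boat = (0.167, 1.188); river boat relative to water = (1.138, -2.776); water relative to ground = (1.300, 0.000).
Sum = (2.605, -1.587) m/s.
Speed = |(2.605, -1.587)| = 3.051 m/s.

3.1 m/s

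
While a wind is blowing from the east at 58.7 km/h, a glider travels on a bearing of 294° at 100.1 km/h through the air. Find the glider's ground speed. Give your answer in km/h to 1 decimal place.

Taking east as x and north as y: velocity relative to the air = (-91.446, 40.714) km/h; the air relative to ground = (-58.700, 0.000) km/h.
Velocity relative to ground = (-91.446, 40.714) + (-58.700, 0.000) = (-150.146, 40.714) km/h.
Speed = |(-150.146, 40.714)| = 155.568 km/h.

155.6 km/h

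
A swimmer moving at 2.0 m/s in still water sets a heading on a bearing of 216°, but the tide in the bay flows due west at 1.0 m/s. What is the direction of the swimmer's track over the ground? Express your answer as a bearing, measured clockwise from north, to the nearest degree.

Taking east as x and north as y: velocity relative to the water = (-1.176, -1.618) m/s; the water relative to ground = (-1.000, 0.000) m/s.
Velocity relative to ground = (-1.176, -1.618) + (-1.000, 0.000) = (-2.176, -1.618) m/s.
Bearing = atan2(-2.18, -1.62) = 233.36° clockwise from north.

233°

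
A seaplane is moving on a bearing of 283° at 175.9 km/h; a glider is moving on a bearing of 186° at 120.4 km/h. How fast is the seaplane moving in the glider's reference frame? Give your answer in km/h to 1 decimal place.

Taking east as x and north as y: seaplane velocity = (-171.392, 39.569) km/h; glider velocity = (-12.585, -119.740) km/h.
Velocity of seaplane relative to glider = (-171.392, 39.569) − (-12.585, -119.740) = (-158.806, 159.309) km/h.
Magnitude = |(-158.806, 159.309)| = 224.942 km/h.

224.9 km/h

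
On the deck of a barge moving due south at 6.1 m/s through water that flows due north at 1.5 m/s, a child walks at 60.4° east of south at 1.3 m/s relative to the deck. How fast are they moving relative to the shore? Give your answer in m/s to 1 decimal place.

5.4 m/s

In east/north components (m/s): child relative to barge = (1.130, -0.642); barge relative to water = (0.000, -6.100); water relative to ground = (0.000, 1.500).
Sum = (1.130, -5.242) m/s.
Speed = |(1.130, -5.242)| = 5.363 m/s.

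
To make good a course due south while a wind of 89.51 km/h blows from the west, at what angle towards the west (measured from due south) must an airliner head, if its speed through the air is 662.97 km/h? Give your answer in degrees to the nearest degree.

8°

The wind pushes perpendicular to the desired track; the heading must have a component into the wind equal to 89.51 km/h: 662.97 sin θ = 89.51.
sin θ = 0.1350, so θ = 7.759°.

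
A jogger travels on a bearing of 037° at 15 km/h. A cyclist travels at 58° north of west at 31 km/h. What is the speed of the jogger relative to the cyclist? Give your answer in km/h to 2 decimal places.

Taking east as x and north as y: jogger velocity = (9.027, 11.980) km/h; cyclist velocity = (-16.427, 26.289) km/h.
Velocity of jogger relative to cyclist = (9.027, 11.980) − (-16.427, 26.289) = (25.455, -14.310) km/h.
Magnitude = |(25.455, -14.310)| = 29.201 km/h.

29.20 km/h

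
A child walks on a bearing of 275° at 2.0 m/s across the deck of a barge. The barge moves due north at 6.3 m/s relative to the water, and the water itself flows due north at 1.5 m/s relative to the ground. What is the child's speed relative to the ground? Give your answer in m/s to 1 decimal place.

8.2 m/s

In east/north components (m/s): child relative to barge = (-1.992, 0.174); barge relative to water = (0.000, 6.300); water relative to ground = (0.000, 1.500).
Sum = (-1.992, 7.974) m/s.
Speed = |(-1.992, 7.974)| = 8.219 m/s.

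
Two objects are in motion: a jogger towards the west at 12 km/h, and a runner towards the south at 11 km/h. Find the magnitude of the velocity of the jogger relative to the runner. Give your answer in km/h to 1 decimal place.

Taking east as x and north as y: jogger velocity = (-12.000, 0.000) km/h; runner velocity = (0.000, -11.000) km/h.
Velocity of jogger relative to runner = (-12.000, 0.000) − (0.000, -11.000) = (-12.000, 11.000) km/h.
Magnitude = |(-12.000, 11.000)| = 16.279 km/h.

16.3 km/h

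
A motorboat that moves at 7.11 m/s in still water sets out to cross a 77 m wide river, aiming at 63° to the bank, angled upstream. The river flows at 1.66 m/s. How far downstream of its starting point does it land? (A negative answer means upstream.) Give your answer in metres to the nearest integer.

-19 m

Perpendicular speed = 6.335 m/s; crossing time = 77 / 6.335 = 12.155 s.
Net downstream speed = -1.568 m/s.
Drift = -1.568 × 12.155 = -19.057 m (upstream).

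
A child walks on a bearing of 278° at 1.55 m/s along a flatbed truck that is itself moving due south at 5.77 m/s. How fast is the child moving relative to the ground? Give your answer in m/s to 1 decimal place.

Taking east as x and north as y: flatbed truck velocity = (0.000, -5.770) m/s; child velocity relative to flatbed truck = (-1.535, 0.216) m/s.
Velocity relative to ground = (0.000, -5.770) + (-1.535, 0.216) = (-1.535, -5.554) m/s.
Speed = |(-1.535, -5.554)| = 5.762 m/s.

5.8 m/s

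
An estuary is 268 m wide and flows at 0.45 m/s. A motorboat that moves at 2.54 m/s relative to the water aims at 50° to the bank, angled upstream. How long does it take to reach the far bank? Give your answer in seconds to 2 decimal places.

The component of the motorboat's velocity perpendicular to the bank is 2.54 × sin 50° = 1.946 m/s.
The current is parallel to the bank, so it does not affect the crossing time.
Time = 268 / 1.946 = 137.736 s.

137.74 s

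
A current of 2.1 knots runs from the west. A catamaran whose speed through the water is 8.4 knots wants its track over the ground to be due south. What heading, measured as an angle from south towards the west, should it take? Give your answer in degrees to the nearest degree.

14°

The current pushes perpendicular to the desired track; the heading must have a component into the current equal to 2.1 knots: 8.4 sin θ = 2.1.
sin θ = 0.2500, so θ = 14.478°.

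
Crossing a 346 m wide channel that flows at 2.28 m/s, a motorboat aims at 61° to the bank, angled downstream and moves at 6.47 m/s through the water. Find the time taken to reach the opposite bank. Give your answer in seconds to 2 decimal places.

The component of the motorboat's velocity perpendicular to the bank is 6.47 × sin 61° = 5.659 m/s.
Only the cross-stream component determines the crossing time; the current contributes nothing perpendicular to the bank.
Time = 346 / 5.659 = 61.144 s.

61.14 s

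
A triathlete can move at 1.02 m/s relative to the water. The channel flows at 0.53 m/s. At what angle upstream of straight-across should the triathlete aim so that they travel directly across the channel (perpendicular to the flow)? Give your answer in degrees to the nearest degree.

To cancel the current, the upstream component of the triathlete's velocity must equal the flow: 1.02 sin θ = 0.53.
sin θ = 0.53 / 1.02 = 0.5196.
θ = arcsin(0.5196) = 31.306°.

31°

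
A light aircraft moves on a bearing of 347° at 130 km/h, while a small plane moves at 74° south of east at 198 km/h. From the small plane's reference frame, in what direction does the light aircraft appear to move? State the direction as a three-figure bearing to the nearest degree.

Taking east as x and north as y: light aircraft velocity = (-29.244, 126.668) km/h; small plane velocity = (54.576, -190.330) km/h.
Velocity of light aircraft relative to small plane = (-29.244, 126.668) − (54.576, -190.330) = (-83.820, 316.998) km/h.
Bearing = atan2(-83.82, 317.00) = 345.19° clockwise from north.

345°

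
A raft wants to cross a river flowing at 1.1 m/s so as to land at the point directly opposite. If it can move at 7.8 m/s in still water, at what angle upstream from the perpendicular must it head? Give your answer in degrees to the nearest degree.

To cancel the current, the upstream component of the raft's velocity must equal the flow: 7.8 sin θ = 1.1.
sin θ = 1.1 / 7.8 = 0.1410.
θ = arcsin(0.1410) = 8.107°.

8°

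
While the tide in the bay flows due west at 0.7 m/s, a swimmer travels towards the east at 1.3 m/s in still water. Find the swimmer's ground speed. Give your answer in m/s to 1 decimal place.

Taking east as x and north as y: velocity relative to the water = (1.300, 0.000) m/s; the water relative to ground = (-0.700, 0.000) m/s.
Velocity relative to ground = (1.300, 0.000) + (-0.700, 0.000) = (0.600, 0.000) m/s.
Speed = |(0.600, 0.000)| = 0.600 m/s.

0.6 m/s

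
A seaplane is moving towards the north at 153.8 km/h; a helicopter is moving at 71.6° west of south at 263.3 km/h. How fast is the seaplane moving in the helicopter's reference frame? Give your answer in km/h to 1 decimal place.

Taking east as x and north as y: seaplane velocity = (0.000, 153.800) km/h; helicopter velocity = (-249.839, -83.110) km/h.
Velocity of seaplane relative to helicopter = (0.000, 153.800) − (-249.839, -83.110) = (249.839, 236.910) km/h.
Magnitude = |(249.839, 236.910)| = 344.305 km/h.

344.3 km/h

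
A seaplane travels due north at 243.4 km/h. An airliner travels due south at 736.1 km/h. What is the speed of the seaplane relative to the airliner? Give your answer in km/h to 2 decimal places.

Taking east as x and north as y: seaplane velocity = (0.000, 243.400) km/h; airliner velocity = (0.000, -736.100) km/h.
Velocity of seaplane relative to airliner = (0.000, 243.400) − (0.000, -736.100) = (0.000, 979.500) km/h.
Magnitude = |(0.000, 979.500)| = 979.500 km/h.

979.50 km/h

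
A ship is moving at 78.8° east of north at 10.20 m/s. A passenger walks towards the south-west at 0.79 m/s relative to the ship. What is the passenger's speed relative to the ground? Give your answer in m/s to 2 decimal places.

Taking east as x and north as y: ship velocity = (10.006, 1.981) m/s; passenger velocity relative to ship = (-0.559, -0.559) m/s.
Velocity relative to ground = (10.006, 1.981) + (-0.559, -0.559) = (9.447, 1.423) m/s.
Speed = |(9.447, 1.423)| = 9.554 m/s.

9.55 m/s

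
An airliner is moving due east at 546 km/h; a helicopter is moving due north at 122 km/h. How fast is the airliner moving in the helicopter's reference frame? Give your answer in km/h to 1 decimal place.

559.5 km/h

Taking east as x and north as y: airliner velocity = (546.000, 0.000) km/h; helicopter velocity = (0.000, 122.000) km/h.
Velocity of airliner relative to helicopter = (546.000, 0.000) − (0.000, 122.000) = (546.000, -122.000) km/h.
Magnitude = |(546.000, -122.000)| = 559.464 km/h.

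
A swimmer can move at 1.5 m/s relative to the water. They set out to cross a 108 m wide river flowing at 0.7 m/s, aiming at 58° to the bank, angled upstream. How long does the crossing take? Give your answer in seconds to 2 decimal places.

84.90 s

The component of the swimmer's velocity perpendicular to the bank is 1.5 × sin 58° = 1.272 m/s.
Only the cross-stream component determines the crossing time; the current contributes nothing perpendicular to the bank.
Time = 108 / 1.272 = 84.901 s.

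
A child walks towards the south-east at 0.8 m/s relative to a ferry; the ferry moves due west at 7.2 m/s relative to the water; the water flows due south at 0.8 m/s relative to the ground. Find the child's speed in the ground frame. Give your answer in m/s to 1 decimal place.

6.8 m/s

In east/north components (m/s): child relative to ferry = (0.566, -0.566); ferry relative to water = (-7.200, 0.000); water relative to ground = (0.000, -0.800).
Sum = (-6.634, -1.366) m/s.
Speed = |(-6.634, -1.366)| = 6.773 m/s.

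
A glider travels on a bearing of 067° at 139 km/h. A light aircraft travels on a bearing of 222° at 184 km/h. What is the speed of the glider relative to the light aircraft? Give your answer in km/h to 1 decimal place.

315.5 km/h

Taking east as x and north as y: glider velocity = (127.950, 54.312) km/h; light aircraft velocity = (-123.120, -136.739) km/h.
Velocity of glider relative to light aircraft = (127.950, 54.312) − (-123.120, -136.739) = (251.070, 191.050) km/h.
Magnitude = |(251.070, 191.050)| = 315.494 km/h.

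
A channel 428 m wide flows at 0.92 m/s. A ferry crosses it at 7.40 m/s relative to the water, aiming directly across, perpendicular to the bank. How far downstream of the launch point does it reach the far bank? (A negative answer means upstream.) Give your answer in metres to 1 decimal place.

53.2 m

Perpendicular speed = 7.400 m/s; crossing time = 428 / 7.400 = 57.838 s.
Net downstream speed = 0.920 m/s.
Drift = 0.920 × 57.838 = 53.211 m (downstream).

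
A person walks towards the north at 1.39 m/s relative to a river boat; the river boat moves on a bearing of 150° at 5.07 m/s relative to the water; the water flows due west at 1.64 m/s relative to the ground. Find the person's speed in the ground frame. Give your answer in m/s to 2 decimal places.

3.13 m/s

In east/north components (m/s): person relative to river boat = (0.000, 1.390); river boat relative to water = (2.535, -4.391); water relative to ground = (-1.640, 0.000).
Sum = (0.895, -3.001) m/s.
Speed = |(0.895, -3.001)| = 3.131 m/s.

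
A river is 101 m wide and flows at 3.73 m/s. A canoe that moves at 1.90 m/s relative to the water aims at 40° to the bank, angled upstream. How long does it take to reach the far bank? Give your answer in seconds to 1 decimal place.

The component of the canoe's velocity perpendicular to the bank is 1.90 × sin 40° = 1.221 m/s.
Only the cross-stream component determines the crossing time; the current contributes nothing perpendicular to the bank.
Time = 101 / 1.221 = 82.699 s.

82.7 s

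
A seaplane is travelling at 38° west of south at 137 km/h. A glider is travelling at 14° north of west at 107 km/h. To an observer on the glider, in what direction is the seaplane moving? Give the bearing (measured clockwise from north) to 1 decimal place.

Taking east as x and north as y: seaplane velocity = (-84.346, -107.957) km/h; glider velocity = (-103.822, 25.886) km/h.
Velocity of seaplane relative to glider = (-84.346, -107.957) − (-103.822, 25.886) = (19.476, -133.843) km/h.
Bearing = atan2(19.48, -133.84) = 171.72° clockwise from north.

171.7°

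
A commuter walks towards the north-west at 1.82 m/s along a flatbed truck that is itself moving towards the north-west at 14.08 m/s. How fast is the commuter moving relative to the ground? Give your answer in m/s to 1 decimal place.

15.9 m/s

Taking east as x and north as y: flatbed truck velocity = (-9.956, 9.956) m/s; commuter velocity relative to flatbed truck = (-1.287, 1.287) m/s.
Velocity relative to ground = (-9.956, 9.956) + (-1.287, 1.287) = (-11.243, 11.243) m/s.
Speed = |(-11.243, 11.243)| = 15.900 m/s.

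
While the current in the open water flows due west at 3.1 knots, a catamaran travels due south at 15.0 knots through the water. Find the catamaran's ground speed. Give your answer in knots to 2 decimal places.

15.32 knots

Taking east as x and north as y: velocity relative to the water = (0.000, -15.000) knots; the water relative to ground = (-3.100, 0.000) knots.
Velocity relative to ground = (0.000, -15.000) + (-3.100, 0.000) = (-3.100, -15.000) knots.
Speed = |(-3.100, -15.000)| = 15.317 knots.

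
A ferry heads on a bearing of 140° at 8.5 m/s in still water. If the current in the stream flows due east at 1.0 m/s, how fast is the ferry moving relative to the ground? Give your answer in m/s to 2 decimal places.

Taking east as x and north as y: velocity relative to the water = (5.464, -6.511) m/s; the water relative to ground = (1.000, 0.000) m/s.
Velocity relative to ground = (5.464, -6.511) + (1.000, 0.000) = (6.464, -6.511) m/s.
Speed = |(6.464, -6.511)| = 9.175 m/s.

9.17 m/s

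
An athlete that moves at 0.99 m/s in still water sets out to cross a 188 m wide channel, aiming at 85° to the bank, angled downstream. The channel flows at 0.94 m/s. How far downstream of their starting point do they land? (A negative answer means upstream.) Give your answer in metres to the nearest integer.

Perpendicular speed = 0.986 m/s; crossing time = 188 / 0.986 = 190.624 s.
Net downstream speed = 1.026 m/s.
Drift = 1.026 × 190.624 = 195.635 m (downstream).

196 m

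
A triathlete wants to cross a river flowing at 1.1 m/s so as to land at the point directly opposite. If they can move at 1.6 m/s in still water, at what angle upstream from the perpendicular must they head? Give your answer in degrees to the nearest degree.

To cancel the current, the upstream component of the triathlete's velocity must equal the flow: 1.6 sin θ = 1.1.
sin θ = 1.1 / 1.6 = 0.6875.
θ = arcsin(0.6875) = 43.433°.

43°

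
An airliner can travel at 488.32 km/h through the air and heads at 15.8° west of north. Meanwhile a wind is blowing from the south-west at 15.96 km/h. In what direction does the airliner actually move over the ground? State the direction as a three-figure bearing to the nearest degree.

Taking east as x and north as y: velocity relative to the air = (-132.960, 469.870) km/h; the air relative to ground = (11.285, 11.285) km/h.
Velocity relative to ground = (-132.960, 469.870) + (11.285, 11.285) = (-121.674, 481.156) km/h.
Bearing = atan2(-121.67, 481.16) = 345.81° clockwise from north.

346°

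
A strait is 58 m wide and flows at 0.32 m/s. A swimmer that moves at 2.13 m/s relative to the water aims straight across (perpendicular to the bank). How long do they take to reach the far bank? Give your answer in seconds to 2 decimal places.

27.23 s

The component of the swimmer's velocity perpendicular to the bank is 2.13 m/s.
The flow acts along the bank and has no component across it.
Time = 58 / 2.130 = 27.230 s.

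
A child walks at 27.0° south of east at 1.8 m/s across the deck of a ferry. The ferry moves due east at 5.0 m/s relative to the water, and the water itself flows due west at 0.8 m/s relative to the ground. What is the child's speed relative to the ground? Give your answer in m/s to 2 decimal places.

5.86 m/s

In east/north components (m/s): child relative to ferry = (1.604, -0.817); ferry relative to water = (5.000, 0.000); water relative to ground = (-0.800, 0.000).
Sum = (5.804, -0.817) m/s.
Speed = |(5.804, -0.817)| = 5.861 m/s.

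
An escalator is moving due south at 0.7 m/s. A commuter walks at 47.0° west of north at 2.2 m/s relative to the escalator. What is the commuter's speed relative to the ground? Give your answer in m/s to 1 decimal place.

1.8 m/s

Taking east as x and north as y: escalator velocity = (0.000, -0.700) m/s; commuter velocity relative to escalator = (-1.609, 1.500) m/s.
Velocity relative to ground = (0.000, -0.700) + (-1.609, 1.500) = (-1.609, 0.800) m/s.
Speed = |(-1.609, 0.800)| = 1.797 m/s.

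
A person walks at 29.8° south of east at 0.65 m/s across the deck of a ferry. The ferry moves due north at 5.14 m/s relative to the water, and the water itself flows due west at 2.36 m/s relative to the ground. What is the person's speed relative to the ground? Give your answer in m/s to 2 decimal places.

5.14 m/s

In east/north components (m/s): person relative to ferry = (0.564, -0.323); ferry relative to water = (0.000, 5.140); water relative to ground = (-2.360, 0.000).
Sum = (-1.796, 4.817) m/s.
Speed = |(-1.796, 4.817)| = 5.141 m/s.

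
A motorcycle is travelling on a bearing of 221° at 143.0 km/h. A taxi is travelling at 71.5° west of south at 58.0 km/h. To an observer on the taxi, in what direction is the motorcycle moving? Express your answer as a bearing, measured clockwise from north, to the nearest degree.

Taking east as x and north as y: motorcycle velocity = (-93.816, -107.923) km/h; taxi velocity = (-55.003, -18.404) km/h.
Velocity of motorcycle relative to taxi = (-93.816, -107.923) − (-55.003, -18.404) = (-38.814, -89.520) km/h.
Bearing = atan2(-38.81, -89.52) = 203.44° clockwise from north.

203°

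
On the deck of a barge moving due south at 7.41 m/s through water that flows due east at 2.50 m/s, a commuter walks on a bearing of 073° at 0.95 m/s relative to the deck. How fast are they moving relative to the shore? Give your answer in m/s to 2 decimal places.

In east/north components (m/s): commuter relative to barge = (0.908, 0.278); barge relative to water = (0.000, -7.410); water relative to ground = (2.500, 0.000).
Sum = (3.408, -7.132) m/s.
Speed = |(3.408, -7.132)| = 7.905 m/s.

7.90 m/s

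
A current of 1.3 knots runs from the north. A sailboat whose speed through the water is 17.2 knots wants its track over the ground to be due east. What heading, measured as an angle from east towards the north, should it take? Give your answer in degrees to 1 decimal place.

4.3°

The current pushes perpendicular to the desired track; the heading must have a component into the current equal to 1.3 knots: 17.2 sin θ = 1.3.
sin θ = 0.0756, so θ = 4.335°.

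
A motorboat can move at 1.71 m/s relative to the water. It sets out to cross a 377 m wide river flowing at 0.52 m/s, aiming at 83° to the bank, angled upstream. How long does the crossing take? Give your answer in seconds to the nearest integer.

The component of the motorboat's velocity perpendicular to the bank is 1.71 × sin 83° = 1.697 m/s.
The current is parallel to the bank, so it does not affect the crossing time.
Time = 377 / 1.697 = 222.124 s.

222 s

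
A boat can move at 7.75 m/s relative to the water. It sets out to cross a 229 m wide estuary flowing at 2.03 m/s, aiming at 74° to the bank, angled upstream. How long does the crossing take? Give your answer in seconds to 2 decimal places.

The component of the boat's velocity perpendicular to the bank is 7.75 × sin 74° = 7.450 m/s.
Only the cross-stream component determines the crossing time; the current contributes nothing perpendicular to the bank.
Time = 229 / 7.450 = 30.739 s.

30.74 s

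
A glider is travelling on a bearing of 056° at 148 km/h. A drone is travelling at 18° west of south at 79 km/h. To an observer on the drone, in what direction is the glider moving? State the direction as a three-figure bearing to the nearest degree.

Taking east as x and north as y: glider velocity = (122.698, 82.761) km/h; drone velocity = (-24.412, -75.133) km/h.
Velocity of glider relative to drone = (122.698, 82.761) − (-24.412, -75.133) = (147.110, 157.894) km/h.
Bearing = atan2(147.11, 157.89) = 42.98° clockwise from north.

043°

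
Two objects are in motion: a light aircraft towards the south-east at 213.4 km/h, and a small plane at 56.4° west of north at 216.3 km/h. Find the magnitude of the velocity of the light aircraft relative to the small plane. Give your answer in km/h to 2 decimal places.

Taking east as x and north as y: light aircraft velocity = (150.897, -150.897) km/h; small plane velocity = (-180.161, 119.699) km/h.
Velocity of light aircraft relative to small plane = (150.897, -150.897) − (-180.161, 119.699) = (331.057, -270.595) km/h.
Magnitude = |(331.057, -270.595)| = 427.575 km/h.

427.58 km/h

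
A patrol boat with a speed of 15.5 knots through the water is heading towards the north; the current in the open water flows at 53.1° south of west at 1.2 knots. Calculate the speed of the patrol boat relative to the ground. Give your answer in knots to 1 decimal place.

14.6 knots

Taking east as x and north as y: velocity relative to the water = (0.000, 15.500) knots; the water relative to ground = (-0.721, -0.960) knots.
Velocity relative to ground = (0.000, 15.500) + (-0.721, -0.960) = (-0.721, 14.540) knots.
Speed = |(-0.721, 14.540)| = 14.558 knots.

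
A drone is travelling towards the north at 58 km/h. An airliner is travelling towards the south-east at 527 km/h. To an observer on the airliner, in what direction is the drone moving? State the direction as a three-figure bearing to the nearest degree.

319°

Taking east as x and north as y: drone velocity = (0.000, 58.000) km/h; airliner velocity = (372.645, -372.645) km/h.
Velocity of drone relative to airliner = (0.000, 58.000) − (372.645, -372.645) = (-372.645, 430.645) km/h.
Bearing = atan2(-372.65, 430.65) = 319.13° clockwise from north.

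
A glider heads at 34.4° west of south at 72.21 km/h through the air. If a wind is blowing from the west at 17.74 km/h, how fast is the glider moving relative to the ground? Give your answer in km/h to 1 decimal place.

63.9 km/h

Taking east as x and north as y: velocity relative to the air = (-40.796, -59.581) km/h; the air relative to ground = (17.740, 0.000) km/h.
Velocity relative to ground = (-40.796, -59.581) + (17.740, 0.000) = (-23.056, -59.581) km/h.
Speed = |(-23.056, -59.581)| = 63.887 km/h.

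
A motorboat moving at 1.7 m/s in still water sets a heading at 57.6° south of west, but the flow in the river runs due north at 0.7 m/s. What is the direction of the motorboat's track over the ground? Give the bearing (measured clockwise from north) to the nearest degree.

Taking east as x and north as y: velocity relative to the water = (-0.911, -1.435) m/s; the water relative to ground = (0.000, 0.700) m/s.
Velocity relative to ground = (-0.911, -1.435) + (0.000, 0.700) = (-0.911, -0.735) m/s.
Bearing = atan2(-0.91, -0.74) = 231.09° clockwise from north.

231°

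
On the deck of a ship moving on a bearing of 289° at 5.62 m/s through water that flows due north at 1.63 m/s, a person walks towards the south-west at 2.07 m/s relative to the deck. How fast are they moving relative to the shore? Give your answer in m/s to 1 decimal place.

7.1 m/s

In east/north components (m/s): person relative to ship = (-1.464, -1.464); ship relative to water = (-5.314, 1.830); water relative to ground = (0.000, 1.630).
Sum = (-6.778, 1.996) m/s.
Speed = |(-6.778, 1.996)| = 7.065 m/s.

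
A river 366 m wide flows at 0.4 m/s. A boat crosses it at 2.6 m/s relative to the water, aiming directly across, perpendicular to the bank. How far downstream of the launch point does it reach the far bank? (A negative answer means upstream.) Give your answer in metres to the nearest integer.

Perpendicular speed = 2.600 m/s; crossing time = 366 / 2.600 = 140.769 s.
Net downstream speed = 0.400 m/s.
Drift = 0.400 × 140.769 = 56.308 m (downstream).

56 m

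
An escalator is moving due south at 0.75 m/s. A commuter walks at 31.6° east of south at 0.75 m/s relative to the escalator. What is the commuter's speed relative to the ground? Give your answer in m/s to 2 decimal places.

1.44 m/s

Taking east as x and north as y: escalator velocity = (0.000, -0.750) m/s; commuter velocity relative to escalator = (0.393, -0.639) m/s.
Velocity relative to ground = (0.000, -0.750) + (0.393, -0.639) = (0.393, -1.389) m/s.
Speed = |(0.393, -1.389)| = 1.443 m/s.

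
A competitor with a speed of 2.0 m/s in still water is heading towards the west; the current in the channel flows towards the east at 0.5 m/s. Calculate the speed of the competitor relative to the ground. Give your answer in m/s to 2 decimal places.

Taking east as x and north as y: velocity relative to the water = (-2.000, 0.000) m/s; the water relative to ground = (0.500, 0.000) m/s.
Velocity relative to ground = (-2.000, 0.000) + (0.500, 0.000) = (-1.500, 0.000) m/s.
Speed = |(-1.500, 0.000)| = 1.500 m/s.

1.50 m/s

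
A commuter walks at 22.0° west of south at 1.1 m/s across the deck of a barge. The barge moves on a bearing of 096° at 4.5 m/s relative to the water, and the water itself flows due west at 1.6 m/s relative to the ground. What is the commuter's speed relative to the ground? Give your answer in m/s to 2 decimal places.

In east/north components (m/s): commuter relative to barge = (-0.412, -1.020); barge relative to water = (4.475, -0.470); water relative to ground = (-1.600, 0.000).
Sum = (2.463, -1.490) m/s.
Speed = |(2.463, -1.490)| = 2.879 m/s.

2.88 m/s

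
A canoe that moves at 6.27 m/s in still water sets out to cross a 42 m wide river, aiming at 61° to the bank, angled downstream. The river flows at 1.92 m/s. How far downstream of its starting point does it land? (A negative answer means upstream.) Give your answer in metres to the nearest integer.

38 m

Perpendicular speed = 5.484 m/s; crossing time = 42 / 5.484 = 7.659 s.
Net downstream speed = 4.960 m/s.
Drift = 4.960 × 7.659 = 37.986 m (downstream).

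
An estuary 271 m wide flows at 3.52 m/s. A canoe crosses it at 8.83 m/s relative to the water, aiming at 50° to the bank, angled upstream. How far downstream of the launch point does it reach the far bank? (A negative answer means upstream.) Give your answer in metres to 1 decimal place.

-86.4 m

Perpendicular speed = 6.764 m/s; crossing time = 271 / 6.764 = 40.064 s.
Net downstream speed = -2.156 m/s.
Drift = -2.156 × 40.064 = -86.371 m (upstream).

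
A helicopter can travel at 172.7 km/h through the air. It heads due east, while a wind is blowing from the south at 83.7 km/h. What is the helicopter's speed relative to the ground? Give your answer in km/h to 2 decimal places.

191.91 km/h

Taking east as x and north as y: velocity relative to the air = (172.700, 0.000) km/h; the air relative to ground = (0.000, 83.700) km/h.
Velocity relative to ground = (172.700, 0.000) + (0.000, 83.700) = (172.700, 83.700) km/h.
Speed = |(172.700, 83.700)| = 191.914 km/h.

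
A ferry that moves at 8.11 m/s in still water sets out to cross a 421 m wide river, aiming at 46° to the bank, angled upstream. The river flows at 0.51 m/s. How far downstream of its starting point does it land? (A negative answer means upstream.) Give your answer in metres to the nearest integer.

-370 m

Perpendicular speed = 5.834 m/s; crossing time = 421 / 5.834 = 72.165 s.
Net downstream speed = -5.124 m/s.
Drift = -5.124 × 72.165 = -369.751 m (upstream).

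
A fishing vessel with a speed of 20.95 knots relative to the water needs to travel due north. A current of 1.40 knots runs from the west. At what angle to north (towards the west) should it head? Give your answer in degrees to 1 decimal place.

3.8°

The current pushes perpendicular to the desired track; the heading must have a component into the current equal to 1.40 knots: 20.95 sin θ = 1.40.
sin θ = 0.0668, so θ = 3.832°.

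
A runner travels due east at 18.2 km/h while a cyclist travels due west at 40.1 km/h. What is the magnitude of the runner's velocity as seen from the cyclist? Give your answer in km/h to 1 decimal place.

Taking east as x and north as y: runner velocity = (18.200, 0.000) km/h; cyclist velocity = (-40.100, 0.000) km/h.
Velocity of runner relative to cyclist = (18.200, 0.000) − (-40.100, 0.000) = (58.300, 0.000) km/h.
Magnitude = |(58.300, 0.000)| = 58.300 km/h.

58.3 km/h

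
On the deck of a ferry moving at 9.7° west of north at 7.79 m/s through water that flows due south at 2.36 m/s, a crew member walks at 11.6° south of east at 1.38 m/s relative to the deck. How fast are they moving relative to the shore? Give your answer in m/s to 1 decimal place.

In east/north components (m/s): crew member relative to ferry = (1.352, -0.277); ferry relative to water = (-1.313, 7.679); water relative to ground = (0.000, -2.360).
Sum = (0.039, 5.041) m/s.
Speed = |(0.039, 5.041)| = 5.041 m/s.

5.0 m/s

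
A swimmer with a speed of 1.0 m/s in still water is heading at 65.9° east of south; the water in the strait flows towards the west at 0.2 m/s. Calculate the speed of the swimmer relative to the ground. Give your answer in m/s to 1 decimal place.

Taking east as x and north as y: velocity relative to the water = (0.913, -0.408) m/s; the water relative to ground = (-0.200, 0.000) m/s.
Velocity relative to ground = (0.913, -0.408) + (-0.200, 0.000) = (0.713, -0.408) m/s.
Speed = |(0.713, -0.408)| = 0.822 m/s.

0.8 m/s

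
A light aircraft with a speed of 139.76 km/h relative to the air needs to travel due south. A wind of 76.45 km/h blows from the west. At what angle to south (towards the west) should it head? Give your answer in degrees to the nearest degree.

33°

The wind pushes perpendicular to the desired track; the heading must have a component into the wind equal to 76.45 km/h: 139.76 sin θ = 76.45.
sin θ = 0.5470, so θ = 33.162°.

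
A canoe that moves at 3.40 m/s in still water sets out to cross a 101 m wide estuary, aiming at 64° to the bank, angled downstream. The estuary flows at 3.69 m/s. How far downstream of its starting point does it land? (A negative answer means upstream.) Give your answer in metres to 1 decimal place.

Perpendicular speed = 3.056 m/s; crossing time = 101 / 3.056 = 33.051 s.
Net downstream speed = 5.180 m/s.
Drift = 5.180 × 33.051 = 171.219 m (downstream).

171.2 m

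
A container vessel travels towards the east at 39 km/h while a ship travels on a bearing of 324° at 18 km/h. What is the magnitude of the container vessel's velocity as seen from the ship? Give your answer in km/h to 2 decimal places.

Taking east as x and north as y: container vessel velocity = (39.000, 0.000) km/h; ship velocity = (-10.580, 14.562) km/h.
Velocity of container vessel relative to ship = (39.000, 0.000) − (-10.580, 14.562) = (49.580, -14.562) km/h.
Magnitude = |(49.580, -14.562)| = 51.674 km/h.

51.67 km/h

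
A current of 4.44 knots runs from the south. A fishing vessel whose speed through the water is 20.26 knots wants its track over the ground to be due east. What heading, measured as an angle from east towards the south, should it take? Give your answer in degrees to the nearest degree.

The current pushes perpendicular to the desired track; the heading must have a component into the current equal to 4.44 knots: 20.26 sin θ = 4.44.
sin θ = 0.2192, so θ = 12.659°.

13°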